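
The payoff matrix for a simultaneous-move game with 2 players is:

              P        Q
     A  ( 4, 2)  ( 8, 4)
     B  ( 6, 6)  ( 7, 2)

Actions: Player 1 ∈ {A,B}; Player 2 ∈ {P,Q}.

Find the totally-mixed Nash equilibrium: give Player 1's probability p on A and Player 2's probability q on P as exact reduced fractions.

P1 mixes 2/3 on A; P2 mixes 1/3 on P

P1 indiff ⇒ q·4+(1-q)·8 = q·6+(1-q)·7 ⇒ q(-2) = (1-q)(-1) ⇒ q = 1/3
P2 indiff ⇒ p·2+(1-p)·6 = p·4+(1-p)·2 ⇒ p(-2) = (1-p)(-4) ⇒ p = 2/3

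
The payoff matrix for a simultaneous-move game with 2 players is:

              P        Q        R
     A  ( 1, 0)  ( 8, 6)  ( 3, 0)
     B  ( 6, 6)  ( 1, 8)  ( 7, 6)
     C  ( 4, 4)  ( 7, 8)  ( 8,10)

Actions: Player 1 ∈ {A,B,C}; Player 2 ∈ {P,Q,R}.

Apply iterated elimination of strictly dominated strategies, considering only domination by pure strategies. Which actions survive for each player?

P2 drop P (Q beats it: A:6>0 B:8>6 C:8>4)
P1 drop B (C beats it: Q:7>1 R:8>7)
P1→{A,C} P2→{Q,R}

Remaining: P1:{A,C} P2:{Q,R}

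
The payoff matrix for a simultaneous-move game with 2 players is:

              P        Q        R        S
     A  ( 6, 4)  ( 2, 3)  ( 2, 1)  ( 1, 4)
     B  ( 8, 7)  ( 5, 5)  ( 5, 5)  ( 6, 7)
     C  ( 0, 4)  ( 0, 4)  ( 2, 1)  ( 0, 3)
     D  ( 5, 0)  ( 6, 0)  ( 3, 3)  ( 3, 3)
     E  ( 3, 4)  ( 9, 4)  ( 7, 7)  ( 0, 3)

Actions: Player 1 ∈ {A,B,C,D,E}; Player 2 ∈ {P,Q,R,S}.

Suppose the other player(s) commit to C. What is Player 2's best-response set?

u_2(P vs C) = 4
u_2(Q vs C) = 4
u_2(R vs C) = 1
u_2(S vs C) = 3
max payoff 4 at {P,Q}

argmax u_2 = {P,Q}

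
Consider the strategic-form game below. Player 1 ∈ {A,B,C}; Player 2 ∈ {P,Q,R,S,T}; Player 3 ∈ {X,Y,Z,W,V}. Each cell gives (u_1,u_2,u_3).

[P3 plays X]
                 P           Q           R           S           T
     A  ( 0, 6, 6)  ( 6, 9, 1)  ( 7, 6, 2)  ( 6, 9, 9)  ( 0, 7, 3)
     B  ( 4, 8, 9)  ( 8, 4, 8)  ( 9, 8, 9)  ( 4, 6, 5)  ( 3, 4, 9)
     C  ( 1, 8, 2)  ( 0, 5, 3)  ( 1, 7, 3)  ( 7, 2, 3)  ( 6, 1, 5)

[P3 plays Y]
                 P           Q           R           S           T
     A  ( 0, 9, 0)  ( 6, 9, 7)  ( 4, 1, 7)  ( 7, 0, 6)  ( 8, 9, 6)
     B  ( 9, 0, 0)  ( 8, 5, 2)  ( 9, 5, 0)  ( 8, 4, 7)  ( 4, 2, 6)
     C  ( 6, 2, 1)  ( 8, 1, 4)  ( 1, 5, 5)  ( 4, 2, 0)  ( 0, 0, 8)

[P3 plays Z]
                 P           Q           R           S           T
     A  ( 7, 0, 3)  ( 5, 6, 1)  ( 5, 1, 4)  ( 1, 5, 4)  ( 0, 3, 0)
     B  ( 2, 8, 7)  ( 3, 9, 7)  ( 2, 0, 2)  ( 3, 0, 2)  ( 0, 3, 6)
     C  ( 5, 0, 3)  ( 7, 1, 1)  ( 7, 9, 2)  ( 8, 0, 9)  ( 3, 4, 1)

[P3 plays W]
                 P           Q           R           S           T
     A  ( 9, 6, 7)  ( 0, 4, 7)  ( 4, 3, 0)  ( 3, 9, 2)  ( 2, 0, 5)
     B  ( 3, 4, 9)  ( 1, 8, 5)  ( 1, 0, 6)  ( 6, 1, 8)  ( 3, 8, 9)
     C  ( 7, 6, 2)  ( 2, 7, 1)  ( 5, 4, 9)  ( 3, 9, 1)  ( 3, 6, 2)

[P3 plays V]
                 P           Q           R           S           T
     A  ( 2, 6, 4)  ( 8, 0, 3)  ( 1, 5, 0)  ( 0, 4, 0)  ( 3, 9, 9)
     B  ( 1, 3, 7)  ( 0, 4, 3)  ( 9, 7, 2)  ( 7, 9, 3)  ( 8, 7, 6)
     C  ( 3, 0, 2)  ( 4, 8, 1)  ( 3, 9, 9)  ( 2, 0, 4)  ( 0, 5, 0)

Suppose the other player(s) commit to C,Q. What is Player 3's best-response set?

u_3(X vs C,Q) = 3
u_3(Y vs C,Q) = 4
u_3(Z vs C,Q) = 1
u_3(W vs C,Q) = 1
u_3(V vs C,Q) = 1
max payoff 4 at {Y}

argmax u_3 = {Y}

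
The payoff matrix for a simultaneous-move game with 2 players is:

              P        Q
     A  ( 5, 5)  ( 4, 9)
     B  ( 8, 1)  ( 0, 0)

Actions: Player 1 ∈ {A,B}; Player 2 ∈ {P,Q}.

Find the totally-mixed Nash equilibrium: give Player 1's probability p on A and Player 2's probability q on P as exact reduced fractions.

P1 indiff ⇒ q·5+(1-q)·4 = q·8+(1-q)·0 ⇒ q(-3) = (1-q)(-4) ⇒ q = 4/7
P2 indiff ⇒ p·5+(1-p)·1 = p·9+(1-p)·0 ⇒ p(-4) = (1-p)(-1) ⇒ p = 1/5

p=1/5, q=4/7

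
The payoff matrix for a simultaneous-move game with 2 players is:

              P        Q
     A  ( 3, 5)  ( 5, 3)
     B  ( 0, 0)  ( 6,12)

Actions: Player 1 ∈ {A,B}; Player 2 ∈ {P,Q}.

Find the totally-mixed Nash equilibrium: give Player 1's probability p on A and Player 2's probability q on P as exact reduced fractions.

(p,q) = (6/7, 1/4)

P1 indiff ⇒ q·3+(1-q)·5 = q·0+(1-q)·6 ⇒ q(3) = (1-q)(1) ⇒ q = 1/4
P2 indiff ⇒ p·5+(1-p)·0 = p·3+(1-p)·12 ⇒ p(2) = (1-p)(12) ⇒ p = 6/7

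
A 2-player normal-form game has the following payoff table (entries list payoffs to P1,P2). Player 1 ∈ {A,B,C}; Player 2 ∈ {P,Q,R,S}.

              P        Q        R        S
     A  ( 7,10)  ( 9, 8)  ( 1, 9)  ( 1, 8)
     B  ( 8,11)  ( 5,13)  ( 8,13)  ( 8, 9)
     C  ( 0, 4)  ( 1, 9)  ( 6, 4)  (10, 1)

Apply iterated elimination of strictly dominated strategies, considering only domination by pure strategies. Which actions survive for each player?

IESDS → P1:{A,B} P2:{P,Q,R}

P2 drop S (P beats it: A:10>8 B:11>9 C:4>1)
P1 drop C (B beats it: P:8>0 Q:5>1 R:8>6)
P1→{A,B} P2→{P,Q,R}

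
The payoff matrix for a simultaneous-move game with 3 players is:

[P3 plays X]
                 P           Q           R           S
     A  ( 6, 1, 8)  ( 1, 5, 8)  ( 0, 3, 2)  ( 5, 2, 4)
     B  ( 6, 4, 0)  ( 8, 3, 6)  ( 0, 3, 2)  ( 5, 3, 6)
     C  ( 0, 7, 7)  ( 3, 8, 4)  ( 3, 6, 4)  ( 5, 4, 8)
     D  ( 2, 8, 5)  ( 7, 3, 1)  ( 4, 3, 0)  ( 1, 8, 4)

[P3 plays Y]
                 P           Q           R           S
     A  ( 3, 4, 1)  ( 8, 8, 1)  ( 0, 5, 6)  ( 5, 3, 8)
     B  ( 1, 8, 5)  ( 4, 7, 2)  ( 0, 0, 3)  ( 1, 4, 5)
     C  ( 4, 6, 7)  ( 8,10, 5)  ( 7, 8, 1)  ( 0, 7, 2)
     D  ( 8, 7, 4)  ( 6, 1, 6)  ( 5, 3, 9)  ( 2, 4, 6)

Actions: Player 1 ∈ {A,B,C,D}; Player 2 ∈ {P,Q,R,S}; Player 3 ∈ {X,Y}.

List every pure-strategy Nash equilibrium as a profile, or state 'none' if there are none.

(A,P,X): not NE [P2→Q gives 5>1]
(A,P,Y): not NE [P1→D gives 8>3; P2→Q gives 8>4; P3→X gives 8>1]
(A,Q,X): not NE [P1→B gives 8>1]
(A,Q,Y): not NE [P3→X gives 8>1]
(A,R,X): not NE [P1→D gives 4>0; P2→Q gives 5>3; P3→Y gives 6>2]
(A,R,Y): not NE [P1→C gives 7>0; P2→Q gives 8>5]
(A,S,X): not NE [P2→Q gives 5>2; P3→Y gives 8>4]
(A,S,Y): not NE [P2→Q gives 8>3]
(B,P,X): not NE [P3→Y gives 5>0]
(B,P,Y): not NE [P1→D gives 8>1]
(B,Q,X): not NE [P2→P gives 4>3]
(B,Q,Y): not NE [P1→C gives 8>4; P2→P gives 8>7; P3→X gives 6>2]
(B,R,X): not NE [P1→D gives 4>0; P2→P gives 4>3; P3→Y gives 3>2]
(B,R,Y): not NE [P1→C gives 7>0; P2→P gives 8>0]
(B,S,X): not NE [P2→P gives 4>3]
(B,S,Y): not NE [P1→A gives 5>1; P2→P gives 8>4; P3→X gives 6>5]
(C,P,X): not NE [P1→B gives 6>0; P2→Q gives 8>7]
(C,P,Y): not NE [P1→D gives 8>4; P2→Q gives 10>6]
(C,Q,X): not NE [P1→B gives 8>3; P3→Y gives 5>4]
(C,Q,Y): NE
(C,R,X): not NE [P1→D gives 4>3; P2→Q gives 8>6]
(C,R,Y): not NE [P2→Q gives 10>8; P3→X gives 4>1]
(C,S,X): not NE [P2→Q gives 8>4]
(C,S,Y): not NE [P1→A gives 5>0; P2→Q gives 10>7; P3→X gives 8>2]
(D,P,X): not NE [P1→B gives 6>2]
(D,P,Y): not NE [P3→X gives 5>4]
(D,Q,X): not NE [P1→B gives 8>7; P2→S gives 8>3; P3→Y gives 6>1]
(D,Q,Y): not NE [P1→C gives 8>6; P2→P gives 7>1]
(D,R,X): not NE [P2→S gives 8>3; P3→Y gives 9>0]
(D,R,Y): not NE [P1→C gives 7>5; P2→P gives 7>3]
(D,S,X): not NE [P1→C gives 5>1; P3→Y gives 6>4]
(D,S,Y): not NE [P1→A gives 5>2; P2→P gives 7>4]

Nash profiles: (C,Q,Y)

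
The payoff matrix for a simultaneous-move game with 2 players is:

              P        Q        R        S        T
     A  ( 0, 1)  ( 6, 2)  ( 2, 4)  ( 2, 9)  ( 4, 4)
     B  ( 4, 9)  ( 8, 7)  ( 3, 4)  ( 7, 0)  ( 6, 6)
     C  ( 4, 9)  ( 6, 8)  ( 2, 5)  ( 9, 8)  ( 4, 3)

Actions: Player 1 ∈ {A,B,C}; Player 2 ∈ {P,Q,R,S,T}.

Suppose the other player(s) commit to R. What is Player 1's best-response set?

u_1(A vs R) = 2
u_1(B vs R) = 3
u_1(C vs R) = 2
max payoff 3 at {B}

BR_1 = {B}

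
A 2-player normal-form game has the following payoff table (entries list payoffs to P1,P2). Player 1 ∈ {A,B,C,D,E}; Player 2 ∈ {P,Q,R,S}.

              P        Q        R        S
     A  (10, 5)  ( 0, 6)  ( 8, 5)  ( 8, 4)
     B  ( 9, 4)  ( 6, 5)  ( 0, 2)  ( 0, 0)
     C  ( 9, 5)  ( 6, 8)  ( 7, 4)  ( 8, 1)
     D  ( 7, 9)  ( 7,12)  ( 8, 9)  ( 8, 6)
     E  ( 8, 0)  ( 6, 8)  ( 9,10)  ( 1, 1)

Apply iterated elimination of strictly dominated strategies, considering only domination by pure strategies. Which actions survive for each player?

P2 drop P (Q beats it: A:6>5 B:5>4 C:8>5 D:12>9 E:8>0)
P1 drop B (D beats it: Q:7>6 R:8>0 S:8>0)
P2 drop S (Q beats it: A:6>4 C:8>1 D:12>6 E:8>1)
P1 drop A (E beats it: Q:6>0 R:9>8)
P1 drop C (D beats it: Q:7>6 R:8>7)
P1→{D,E} P2→{Q,R}

Remaining: P1:{D,E} P2:{Q,R}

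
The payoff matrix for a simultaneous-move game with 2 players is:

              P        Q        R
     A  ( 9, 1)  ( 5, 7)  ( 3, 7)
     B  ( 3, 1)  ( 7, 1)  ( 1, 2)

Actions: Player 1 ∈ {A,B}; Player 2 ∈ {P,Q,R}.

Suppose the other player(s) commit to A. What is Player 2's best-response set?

u_2(P vs A) = 1
u_2(Q vs A) = 7
u_2(R vs A) = 7
max payoff 7 at {Q,R}

BR_2 = {Q,R}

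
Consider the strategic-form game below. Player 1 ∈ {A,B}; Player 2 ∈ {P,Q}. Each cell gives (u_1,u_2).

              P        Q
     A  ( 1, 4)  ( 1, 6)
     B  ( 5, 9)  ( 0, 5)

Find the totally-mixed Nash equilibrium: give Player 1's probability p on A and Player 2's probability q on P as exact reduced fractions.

P1 indiff ⇒ q·1+(1-q)·1 = q·5+(1-q)·0 ⇒ q(-4) = (1-q)(-1) ⇒ q = 1/5
P2 indiff ⇒ p·4+(1-p)·9 = p·6+(1-p)·5 ⇒ p(-2) = (1-p)(-4) ⇒ p = 2/3

p=2/3, q=1/5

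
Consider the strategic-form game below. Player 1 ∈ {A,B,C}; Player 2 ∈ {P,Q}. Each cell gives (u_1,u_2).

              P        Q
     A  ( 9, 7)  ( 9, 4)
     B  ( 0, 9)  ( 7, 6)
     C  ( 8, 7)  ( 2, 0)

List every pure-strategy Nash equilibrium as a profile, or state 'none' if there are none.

(A,P): NE
(A,Q): not NE [P2→P gives 7>4]
(B,P): not NE [P1→A gives 9>0]
(B,Q): not NE [P1→A gives 9>7; P2→P gives 9>6]
(C,P): not NE [P1→A gives 9>8]
(C,Q): not NE [P1→A gives 9>2; P2→P gives 7>0]

PSNE = {(A,P)}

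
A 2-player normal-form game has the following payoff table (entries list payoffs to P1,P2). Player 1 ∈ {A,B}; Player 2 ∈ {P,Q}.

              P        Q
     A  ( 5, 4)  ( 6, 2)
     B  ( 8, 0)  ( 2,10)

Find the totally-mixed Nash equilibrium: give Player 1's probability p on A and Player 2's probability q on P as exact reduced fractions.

P1 indiff ⇒ q·5+(1-q)·6 = q·8+(1-q)·2 ⇒ q(-3) = (1-q)(-4) ⇒ q = 4/7
P2 indiff ⇒ p·4+(1-p)·0 = p·2+(1-p)·10 ⇒ p(2) = (1-p)(10) ⇒ p = 5/6

P1 mixes 5/6 on A; P2 mixes 4/7 on P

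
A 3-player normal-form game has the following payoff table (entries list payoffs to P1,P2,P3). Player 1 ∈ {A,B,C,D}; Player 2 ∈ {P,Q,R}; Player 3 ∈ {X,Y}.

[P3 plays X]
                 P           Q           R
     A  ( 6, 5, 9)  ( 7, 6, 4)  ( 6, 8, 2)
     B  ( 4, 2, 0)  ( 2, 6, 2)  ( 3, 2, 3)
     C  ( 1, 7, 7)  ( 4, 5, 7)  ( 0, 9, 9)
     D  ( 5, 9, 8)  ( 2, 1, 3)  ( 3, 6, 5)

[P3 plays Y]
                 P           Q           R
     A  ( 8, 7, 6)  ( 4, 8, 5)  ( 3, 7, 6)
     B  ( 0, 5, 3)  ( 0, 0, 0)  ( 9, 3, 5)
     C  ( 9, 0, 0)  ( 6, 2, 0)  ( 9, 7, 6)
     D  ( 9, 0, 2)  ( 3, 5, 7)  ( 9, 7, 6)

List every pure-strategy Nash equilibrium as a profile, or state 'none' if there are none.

(A,P,X): not NE [P2→R gives 8>5]
(A,P,Y): not NE [P1→D gives 9>8; P2→Q gives 8>7; P3→X gives 9>6]
(A,Q,X): not NE [P2→R gives 8>6; P3→Y gives 5>4]
(A,Q,Y): not NE [P1→C gives 6>4]
(A,R,X): not NE [P3→Y gives 6>2]
(A,R,Y): not NE [P1→D gives 9>3; P2→Q gives 8>7]
(B,P,X): not NE [P1→A gives 6>4; P2→Q gives 6>2; P3→Y gives 3>0]
(B,P,Y): not NE [P1→D gives 9>0]
(B,Q,X): not NE [P1→A gives 7>2]
(B,Q,Y): not NE [P1→C gives 6>0; P2→P gives 5>0; P3→X gives 2>0]
(B,R,X): not NE [P1→A gives 6>3; P2→Q gives 6>2; P3→Y gives 5>3]
(B,R,Y): not NE [P2→P gives 5>3]
(C,P,X): not NE [P1→A gives 6>1; P2→R gives 9>7]
(C,P,Y): not NE [P2→R gives 7>0; P3→X gives 7>0]
(C,Q,X): not NE [P1→A gives 7>4; P2→R gives 9>5]
(C,Q,Y): not NE [P2→R gives 7>2; P3→X gives 7>0]
(C,R,X): not NE [P1→A gives 6>0]
(C,R,Y): not NE [P3→X gives 9>6]
(D,P,X): not NE [P1→A gives 6>5]
(D,P,Y): not NE [P2→R gives 7>0; P3→X gives 8>2]
(D,Q,X): not NE [P1→A gives 7>2; P2→P gives 9>1; P3→Y gives 7>3]
(D,Q,Y): not NE [P1→C gives 6>3; P2→R gives 7>5]
(D,R,X): not NE [P1→A gives 6>3; P2→P gives 9>6; P3→Y gives 6>5]
(D,R,Y): NE

NE set: (D,R,Y)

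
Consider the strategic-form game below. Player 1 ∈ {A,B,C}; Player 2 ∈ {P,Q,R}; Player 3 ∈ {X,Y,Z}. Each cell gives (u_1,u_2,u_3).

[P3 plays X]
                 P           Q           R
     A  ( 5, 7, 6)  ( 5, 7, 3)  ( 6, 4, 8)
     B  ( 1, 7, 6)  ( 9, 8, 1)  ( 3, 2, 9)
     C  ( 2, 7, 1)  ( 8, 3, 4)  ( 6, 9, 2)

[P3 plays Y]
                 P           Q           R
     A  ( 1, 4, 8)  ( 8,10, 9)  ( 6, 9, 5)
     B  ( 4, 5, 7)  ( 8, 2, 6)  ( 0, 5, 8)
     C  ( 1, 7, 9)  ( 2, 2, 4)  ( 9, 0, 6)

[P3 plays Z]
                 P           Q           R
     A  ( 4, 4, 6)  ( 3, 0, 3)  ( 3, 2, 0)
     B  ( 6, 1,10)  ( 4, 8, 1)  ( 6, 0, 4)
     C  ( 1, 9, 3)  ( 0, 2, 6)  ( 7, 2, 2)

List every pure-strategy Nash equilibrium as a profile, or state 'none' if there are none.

NE set: (A,Q,Y)

(A,P,X): not NE [P3→Y gives 8>6]
(A,P,Y): not NE [P1→B gives 4>1; P2→Q gives 10>4]
(A,P,Z): not NE [P1→B gives 6>4; P3→Y gives 8>6]
(A,Q,X): not NE [P1→B gives 9>5; P3→Y gives 9>3]
(A,Q,Y): NE
(A,Q,Z): not NE [P1→B gives 4>3; P2→P gives 4>0; P3→Y gives 9>3]
(A,R,X): not NE [P2→Q gives 7>4]
(A,R,Y): not NE [P1→C gives 9>6; P2→Q gives 10>9; P3→X gives 8>5]
(A,R,Z): not NE [P1→C gives 7>3; P2→P gives 4>2; P3→X gives 8>0]
(B,P,X): not NE [P1→A gives 5>1; P2→Q gives 8>7; P3→Z gives 10>6]
(B,P,Y): not NE [P3→Z gives 10>7]
(B,P,Z): not NE [P2→Q gives 8>1]
(B,Q,X): not NE [P3→Y gives 6>1]
(B,Q,Y): not NE [P2→R gives 5>2]
(B,Q,Z): not NE [P3→Y gives 6>1]
(B,R,X): not NE [P1→C gives 6>3; P2→Q gives 8>2]
(B,R,Y): not NE [P1→C gives 9>0; P3→X gives 9>8]
(B,R,Z): not NE [P1→C gives 7>6; P2→Q gives 8>0; P3→X gives 9>4]
(C,P,X): not NE [P1→A gives 5>2; P2→R gives 9>7; P3→Y gives 9>1]
(C,P,Y): not NE [P1→B gives 4>1]
(C,P,Z): not NE [P1→B gives 6>1; P3→Y gives 9>3]
(C,Q,X): not NE [P1→B gives 9>8; P2→R gives 9>3; P3→Z gives 6>4]
(C,Q,Y): not NE [P1→B gives 8>2; P2→P gives 7>2; P3→Z gives 6>4]
(C,Q,Z): not NE [P1→B gives 4>0; P2→P gives 9>2]
(C,R,X): not NE [P3→Y gives 6>2]
(C,R,Y): not NE [P2→P gives 7>0]
(C,R,Z): not NE [P2→P gives 9>2; P3→Y gives 6>2]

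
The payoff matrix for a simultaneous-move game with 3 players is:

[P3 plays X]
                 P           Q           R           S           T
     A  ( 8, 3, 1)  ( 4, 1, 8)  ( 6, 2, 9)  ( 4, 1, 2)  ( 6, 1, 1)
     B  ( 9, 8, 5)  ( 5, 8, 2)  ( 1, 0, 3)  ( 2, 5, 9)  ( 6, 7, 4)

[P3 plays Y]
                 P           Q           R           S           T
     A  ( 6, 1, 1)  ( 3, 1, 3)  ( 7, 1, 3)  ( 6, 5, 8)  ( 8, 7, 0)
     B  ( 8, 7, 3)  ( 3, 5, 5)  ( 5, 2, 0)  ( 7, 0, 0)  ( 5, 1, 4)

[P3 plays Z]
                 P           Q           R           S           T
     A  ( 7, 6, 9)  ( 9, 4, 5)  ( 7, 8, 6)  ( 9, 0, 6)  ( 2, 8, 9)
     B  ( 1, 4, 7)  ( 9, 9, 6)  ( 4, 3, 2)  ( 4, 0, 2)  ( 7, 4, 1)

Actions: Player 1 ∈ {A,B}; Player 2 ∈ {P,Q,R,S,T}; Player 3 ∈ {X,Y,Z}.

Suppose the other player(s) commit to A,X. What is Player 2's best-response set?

u_2(P vs A,X) = 3
u_2(Q vs A,X) = 1
u_2(R vs A,X) = 2
u_2(S vs A,X) = 1
u_2(T vs A,X) = 1
max payoff 3 at {P}

argmax u_2 = {P}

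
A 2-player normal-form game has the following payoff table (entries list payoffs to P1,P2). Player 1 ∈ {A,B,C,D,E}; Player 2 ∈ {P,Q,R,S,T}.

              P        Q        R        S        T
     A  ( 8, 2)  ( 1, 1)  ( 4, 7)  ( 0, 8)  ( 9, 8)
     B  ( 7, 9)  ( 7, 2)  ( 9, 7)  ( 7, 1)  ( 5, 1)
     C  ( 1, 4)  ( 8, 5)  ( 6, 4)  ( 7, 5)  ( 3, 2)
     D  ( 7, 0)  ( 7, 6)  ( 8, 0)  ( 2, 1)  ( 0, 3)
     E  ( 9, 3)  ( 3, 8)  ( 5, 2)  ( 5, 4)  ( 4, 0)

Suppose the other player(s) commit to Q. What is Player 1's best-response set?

P1 best: {C}

u_1(A vs Q) = 1
u_1(B vs Q) = 7
u_1(C vs Q) = 8
u_1(D vs Q) = 7
u_1(E vs Q) = 3
max payoff 8 at {C}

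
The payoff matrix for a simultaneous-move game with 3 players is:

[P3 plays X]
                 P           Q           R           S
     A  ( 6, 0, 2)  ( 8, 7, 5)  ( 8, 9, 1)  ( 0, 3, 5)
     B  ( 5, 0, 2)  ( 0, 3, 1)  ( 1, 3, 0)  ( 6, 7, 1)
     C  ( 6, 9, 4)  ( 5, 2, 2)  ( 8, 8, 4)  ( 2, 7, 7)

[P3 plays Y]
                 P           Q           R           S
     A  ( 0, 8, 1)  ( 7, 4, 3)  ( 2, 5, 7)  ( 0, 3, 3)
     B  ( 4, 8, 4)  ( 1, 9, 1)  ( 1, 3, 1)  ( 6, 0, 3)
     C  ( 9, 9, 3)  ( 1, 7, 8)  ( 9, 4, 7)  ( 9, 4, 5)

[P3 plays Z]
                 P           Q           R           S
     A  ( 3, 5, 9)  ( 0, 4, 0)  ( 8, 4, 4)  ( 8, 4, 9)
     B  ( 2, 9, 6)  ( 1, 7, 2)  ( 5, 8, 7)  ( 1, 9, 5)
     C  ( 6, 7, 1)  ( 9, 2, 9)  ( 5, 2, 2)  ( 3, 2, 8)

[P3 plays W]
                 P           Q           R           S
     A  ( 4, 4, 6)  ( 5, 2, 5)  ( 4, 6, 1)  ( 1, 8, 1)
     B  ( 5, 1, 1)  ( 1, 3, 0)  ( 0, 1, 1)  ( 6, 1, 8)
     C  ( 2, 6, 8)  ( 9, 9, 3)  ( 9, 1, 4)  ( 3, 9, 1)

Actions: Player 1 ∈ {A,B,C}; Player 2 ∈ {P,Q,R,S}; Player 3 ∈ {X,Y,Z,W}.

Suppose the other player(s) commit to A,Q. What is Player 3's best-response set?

argmax u_3 = {X,W}

u_3(X vs A,Q) = 5
u_3(Y vs A,Q) = 3
u_3(Z vs A,Q) = 0
u_3(W vs A,Q) = 5
max payoff 5 at {X,W}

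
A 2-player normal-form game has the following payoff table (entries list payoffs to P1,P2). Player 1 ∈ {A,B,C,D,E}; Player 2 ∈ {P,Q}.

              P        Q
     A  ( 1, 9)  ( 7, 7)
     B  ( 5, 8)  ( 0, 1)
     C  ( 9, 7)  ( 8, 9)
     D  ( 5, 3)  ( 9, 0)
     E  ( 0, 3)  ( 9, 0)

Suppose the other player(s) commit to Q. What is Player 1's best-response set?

u_1(A vs Q) = 7
u_1(B vs Q) = 0
u_1(C vs Q) = 8
u_1(D vs Q) = 9
u_1(E vs Q) = 9
max payoff 9 at {D,E}

argmax u_1 = {D,E}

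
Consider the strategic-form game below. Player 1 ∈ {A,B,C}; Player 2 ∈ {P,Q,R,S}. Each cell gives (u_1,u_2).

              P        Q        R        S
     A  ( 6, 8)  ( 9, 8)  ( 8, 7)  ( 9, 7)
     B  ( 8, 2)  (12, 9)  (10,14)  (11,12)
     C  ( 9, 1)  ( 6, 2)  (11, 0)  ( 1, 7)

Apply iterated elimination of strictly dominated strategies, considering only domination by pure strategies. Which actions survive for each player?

IESDS → P1:{B,C} P2:{R,S}

P1 drop A (B beats it: P:8>6 Q:12>9 R:10>8 S:11>9)
P2 drop P (Q beats it: B:9>2 C:2>1)
P2 drop Q (S beats it: B:12>9 C:7>2)
P1→{B,C} P2→{R,S}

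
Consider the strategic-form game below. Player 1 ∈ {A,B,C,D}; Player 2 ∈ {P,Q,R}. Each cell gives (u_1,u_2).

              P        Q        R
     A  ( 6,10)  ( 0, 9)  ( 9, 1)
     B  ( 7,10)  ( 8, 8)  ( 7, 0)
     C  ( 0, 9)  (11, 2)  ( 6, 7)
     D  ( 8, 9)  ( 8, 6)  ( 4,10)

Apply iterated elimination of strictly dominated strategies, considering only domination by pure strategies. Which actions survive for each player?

Survivors P1:{A,B,D} P2:{P,R}

P2 drop Q (P beats it: A:10>9 B:10>8 C:9>2 D:9>6)
P1 drop C (A beats it: P:6>0 R:9>6)
P1→{A,B,D} P2→{P,R}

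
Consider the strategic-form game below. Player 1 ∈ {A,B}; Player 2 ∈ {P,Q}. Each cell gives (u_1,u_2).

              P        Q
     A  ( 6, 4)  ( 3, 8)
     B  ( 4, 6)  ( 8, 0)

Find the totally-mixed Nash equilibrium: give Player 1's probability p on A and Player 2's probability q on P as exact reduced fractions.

P1 indiff ⇒ q·6+(1-q)·3 = q·4+(1-q)·8 ⇒ q(2) = (1-q)(5) ⇒ q = 5/7
P2 indiff ⇒ p·4+(1-p)·6 = p·8+(1-p)·0 ⇒ p(-4) = (1-p)(-6) ⇒ p = 3/5

P1 mixes 3/5 on A; P2 mixes 5/7 on P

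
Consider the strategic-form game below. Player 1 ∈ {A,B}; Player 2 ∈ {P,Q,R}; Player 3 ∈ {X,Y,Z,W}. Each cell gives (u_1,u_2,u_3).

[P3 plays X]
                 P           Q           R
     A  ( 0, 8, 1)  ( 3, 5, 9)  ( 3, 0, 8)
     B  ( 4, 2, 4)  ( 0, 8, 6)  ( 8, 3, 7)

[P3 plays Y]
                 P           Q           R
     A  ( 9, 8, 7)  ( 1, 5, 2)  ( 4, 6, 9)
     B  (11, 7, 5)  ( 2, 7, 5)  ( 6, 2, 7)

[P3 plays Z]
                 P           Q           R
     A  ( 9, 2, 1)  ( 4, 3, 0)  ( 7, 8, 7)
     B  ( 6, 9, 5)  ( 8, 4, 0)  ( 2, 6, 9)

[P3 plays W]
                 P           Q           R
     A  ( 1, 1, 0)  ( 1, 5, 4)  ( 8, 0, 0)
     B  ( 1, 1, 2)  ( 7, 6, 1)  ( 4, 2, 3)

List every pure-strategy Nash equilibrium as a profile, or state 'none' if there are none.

(A,P,X): not NE [P1→B gives 4>0; P3→Y gives 7>1]
(A,P,Y): not NE [P1→B gives 11>9]
(A,P,Z): not NE [P2→R gives 8>2; P3→Y gives 7>1]
(A,P,W): not NE [P2→Q gives 5>1; P3→Y gives 7>0]
(A,Q,X): not NE [P2→P gives 8>5]
(A,Q,Y): not NE [P1→B gives 2>1; P2→P gives 8>5; P3→X gives 9>2]
(A,Q,Z): not NE [P1→B gives 8>4; P2→R gives 8>3; P3→X gives 9>0]
(A,Q,W): not NE [P1→B gives 7>1; P3→X gives 9>4]
(A,R,X): not NE [P1→B gives 8>3; P2→P gives 8>0; P3→Y gives 9>8]
(A,R,Y): not NE [P1→B gives 6>4; P2→P gives 8>6]
(A,R,Z): not NE [P3→Y gives 9>7]
(A,R,W): not NE [P2→Q gives 5>0; P3→Y gives 9>0]
(B,P,X): not NE [P2→Q gives 8>2; P3→Z gives 5>4]
(B,P,Y): NE
(B,P,Z): not NE [P1→A gives 9>6]
(B,P,W): not NE [P2→Q gives 6>1; P3→Z gives 5>2]
(B,Q,X): not NE [P1→A gives 3>0]
(B,Q,Y): not NE [P3→X gives 6>5]
(B,Q,Z): not NE [P2→P gives 9>4; P3→X gives 6>0]
(B,Q,W): not NE [P3→X gives 6>1]
(B,R,X): not NE [P2→Q gives 8>3; P3→Z gives 9>7]
(B,R,Y): not NE [P2→Q gives 7>2; P3→Z gives 9>7]
(B,R,Z): not NE [P1→A gives 7>2; P2→P gives 9>6]
(B,R,W): not NE [P1→A gives 8>4; P2→Q gives 6>2; P3→Z gives 9>3]

Nash profiles: (B,P,Y)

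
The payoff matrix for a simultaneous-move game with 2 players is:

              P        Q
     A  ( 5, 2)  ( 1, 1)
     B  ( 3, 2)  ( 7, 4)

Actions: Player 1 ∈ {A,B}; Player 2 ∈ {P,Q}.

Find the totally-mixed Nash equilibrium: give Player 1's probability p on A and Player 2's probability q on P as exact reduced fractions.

P1 indiff ⇒ q·5+(1-q)·1 = q·3+(1-q)·7 ⇒ q(2) = (1-q)(6) ⇒ q = 3/4
P2 indiff ⇒ p·2+(1-p)·2 = p·1+(1-p)·4 ⇒ p(1) = (1-p)(2) ⇒ p = 2/3

P1 mixes 2/3 on A; P2 mixes 3/4 on P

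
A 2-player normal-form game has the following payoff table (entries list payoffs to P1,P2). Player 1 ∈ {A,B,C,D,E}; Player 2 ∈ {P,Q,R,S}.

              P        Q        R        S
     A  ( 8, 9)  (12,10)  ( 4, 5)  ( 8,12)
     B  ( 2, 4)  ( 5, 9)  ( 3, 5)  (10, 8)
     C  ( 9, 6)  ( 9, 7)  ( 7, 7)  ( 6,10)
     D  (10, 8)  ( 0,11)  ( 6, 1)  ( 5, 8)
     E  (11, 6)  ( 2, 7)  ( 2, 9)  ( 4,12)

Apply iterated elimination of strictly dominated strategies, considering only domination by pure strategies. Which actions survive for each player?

Survivors P1:{A,B} P2:{Q,S}

P2 drop P (Q beats it: A:10>9 B:9>4 C:7>6 D:11>8 E:7>6)
P1 drop D (C beats it: Q:9>0 R:7>6 S:6>5)
P1 drop E (A beats it: Q:12>2 R:4>2 S:8>4)
P2 drop R (S beats it: A:12>5 B:8>5 C:10>7)
P1 drop C (A beats it: Q:12>9 S:8>6)
P1→{A,B} P2→{Q,S}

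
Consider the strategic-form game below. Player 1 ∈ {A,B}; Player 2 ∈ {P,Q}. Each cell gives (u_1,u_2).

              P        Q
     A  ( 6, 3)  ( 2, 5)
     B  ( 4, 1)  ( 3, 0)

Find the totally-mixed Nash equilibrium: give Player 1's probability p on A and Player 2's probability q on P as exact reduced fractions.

P1 indiff ⇒ q·6+(1-q)·2 = q·4+(1-q)·3 ⇒ q(2) = (1-q)(1) ⇒ q = 1/3
P2 indiff ⇒ p·3+(1-p)·1 = p·5+(1-p)·0 ⇒ p(-2) = (1-p)(-1) ⇒ p = 1/3

P1 mixes 1/3 on A; P2 mixes 1/3 on P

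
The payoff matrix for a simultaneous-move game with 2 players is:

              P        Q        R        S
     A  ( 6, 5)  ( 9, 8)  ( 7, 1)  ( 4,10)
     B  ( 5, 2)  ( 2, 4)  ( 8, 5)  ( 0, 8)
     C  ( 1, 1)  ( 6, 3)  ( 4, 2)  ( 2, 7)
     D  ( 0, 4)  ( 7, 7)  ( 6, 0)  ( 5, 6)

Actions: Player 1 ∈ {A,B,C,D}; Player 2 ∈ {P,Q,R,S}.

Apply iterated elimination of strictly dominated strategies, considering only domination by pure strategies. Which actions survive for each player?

P1 drop C (A beats it: P:6>1 Q:9>6 R:7>4 S:4>2)
P2 drop P (Q beats it: A:8>5 B:4>2 D:7>4)
P2 drop R (S beats it: A:10>1 B:8>5 D:6>0)
P1 drop B (A beats it: Q:9>2 S:4>0)
P1→{A,D} P2→{Q,S}

Remaining: P1:{A,D} P2:{Q,S}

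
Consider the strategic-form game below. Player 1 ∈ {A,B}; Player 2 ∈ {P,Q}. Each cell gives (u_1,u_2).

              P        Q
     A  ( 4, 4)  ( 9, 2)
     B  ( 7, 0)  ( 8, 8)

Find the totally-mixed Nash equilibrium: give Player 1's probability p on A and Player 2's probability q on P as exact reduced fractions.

p=4/5, q=1/4

P1 indiff ⇒ q·4+(1-q)·9 = q·7+(1-q)·8 ⇒ q(-3) = (1-q)(-1) ⇒ q = 1/4
P2 indiff ⇒ p·4+(1-p)·0 = p·2+(1-p)·8 ⇒ p(2) = (1-p)(8) ⇒ p = 4/5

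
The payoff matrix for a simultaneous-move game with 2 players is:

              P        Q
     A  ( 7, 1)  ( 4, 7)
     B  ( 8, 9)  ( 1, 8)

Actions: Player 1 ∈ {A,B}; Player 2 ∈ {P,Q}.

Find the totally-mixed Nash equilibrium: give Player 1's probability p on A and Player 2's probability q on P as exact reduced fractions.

P1 mixes 1/7 on A; P2 mixes 3/4 on P

P1 indiff ⇒ q·7+(1-q)·4 = q·8+(1-q)·1 ⇒ q(-1) = (1-q)(-3) ⇒ q = 3/4
P2 indiff ⇒ p·1+(1-p)·9 = p·7+(1-p)·8 ⇒ p(-6) = (1-p)(-1) ⇒ p = 1/7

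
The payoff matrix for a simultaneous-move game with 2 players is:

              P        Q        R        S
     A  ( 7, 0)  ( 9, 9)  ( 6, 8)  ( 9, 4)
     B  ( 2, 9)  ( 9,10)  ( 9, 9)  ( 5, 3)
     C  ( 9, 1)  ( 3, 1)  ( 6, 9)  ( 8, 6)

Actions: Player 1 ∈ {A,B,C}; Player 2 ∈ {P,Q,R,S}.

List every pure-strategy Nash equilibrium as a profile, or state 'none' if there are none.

(A,P): not NE [P1→C gives 9>7; P2→Q gives 9>0]
(A,Q): NE
(A,R): not NE [P1→B gives 9>6; P2→Q gives 9>8]
(A,S): not NE [P2→Q gives 9>4]
(B,P): not NE [P1→C gives 9>2; P2→Q gives 10>9]
(B,Q): NE
(B,R): not NE [P2→Q gives 10>9]
(B,S): not NE [P1→A gives 9>5; P2→Q gives 10>3]
(C,P): not NE [P2→R gives 9>1]
(C,Q): not NE [P1→B gives 9>3; P2→R gives 9>1]
(C,R): not NE [P1→B gives 9>6]
(C,S): not NE [P1→A gives 9>8; P2→R gives 9>6]

PSNE = {(A,Q), (B,Q)}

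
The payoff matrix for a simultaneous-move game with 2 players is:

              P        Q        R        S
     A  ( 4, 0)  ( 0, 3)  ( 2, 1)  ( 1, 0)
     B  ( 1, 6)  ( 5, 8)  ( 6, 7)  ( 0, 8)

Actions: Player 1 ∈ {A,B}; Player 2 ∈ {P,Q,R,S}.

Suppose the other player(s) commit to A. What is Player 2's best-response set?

u_2(P vs A) = 0
u_2(Q vs A) = 3
u_2(R vs A) = 1
u_2(S vs A) = 0
max payoff 3 at {Q}

P2 best: {Q}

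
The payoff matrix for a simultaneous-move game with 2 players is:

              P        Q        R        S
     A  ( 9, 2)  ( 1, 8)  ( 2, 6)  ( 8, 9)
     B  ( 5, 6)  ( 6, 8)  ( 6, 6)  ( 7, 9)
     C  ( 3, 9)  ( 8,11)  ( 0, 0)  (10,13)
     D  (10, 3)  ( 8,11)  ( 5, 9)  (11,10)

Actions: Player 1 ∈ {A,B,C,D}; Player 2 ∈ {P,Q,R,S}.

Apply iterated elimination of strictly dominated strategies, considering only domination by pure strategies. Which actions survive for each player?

P1 drop A (D beats it: P:10>9 Q:8>1 R:5>2 S:11>8)
P2 drop P (Q beats it: B:8>6 C:11>9 D:11>3)
P2 drop R (Q beats it: B:8>6 C:11>0 D:11>9)
P1 drop B (C beats it: Q:8>6 S:10>7)
P1→{C,D} P2→{Q,S}

Survivors P1:{C,D} P2:{Q,S}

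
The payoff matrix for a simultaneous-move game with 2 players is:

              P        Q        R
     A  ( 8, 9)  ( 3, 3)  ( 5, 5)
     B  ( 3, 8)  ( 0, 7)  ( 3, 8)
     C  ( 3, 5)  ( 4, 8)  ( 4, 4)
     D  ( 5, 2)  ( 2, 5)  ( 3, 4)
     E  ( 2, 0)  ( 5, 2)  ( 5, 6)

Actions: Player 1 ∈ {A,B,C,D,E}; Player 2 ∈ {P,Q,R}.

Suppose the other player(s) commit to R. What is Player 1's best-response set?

argmax u_1 = {A,E}

u_1(A vs R) = 5
u_1(B vs R) = 3
u_1(C vs R) = 4
u_1(D vs R) = 3
u_1(E vs R) = 5
max payoff 5 at {A,E}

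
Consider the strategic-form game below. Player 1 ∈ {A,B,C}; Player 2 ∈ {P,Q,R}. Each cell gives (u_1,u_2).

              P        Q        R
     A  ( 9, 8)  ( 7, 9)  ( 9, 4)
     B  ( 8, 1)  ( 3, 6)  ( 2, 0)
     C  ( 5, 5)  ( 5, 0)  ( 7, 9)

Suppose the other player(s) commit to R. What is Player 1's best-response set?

BR_1 = {A}

u_1(A vs R) = 9
u_1(B vs R) = 2
u_1(C vs R) = 7
max payoff 9 at {A}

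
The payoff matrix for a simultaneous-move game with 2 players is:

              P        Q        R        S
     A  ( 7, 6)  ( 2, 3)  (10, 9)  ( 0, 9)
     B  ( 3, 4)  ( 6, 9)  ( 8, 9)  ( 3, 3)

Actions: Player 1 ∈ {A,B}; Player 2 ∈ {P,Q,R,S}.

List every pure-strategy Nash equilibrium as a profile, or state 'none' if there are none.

(A,P): not NE [P2→S gives 9>6]
(A,Q): not NE [P1→B gives 6>2; P2→S gives 9>3]
(A,R): NE
(A,S): not NE [P1→B gives 3>0]
(B,P): not NE [P1→A gives 7>3; P2→R gives 9>4]
(B,Q): NE
(B,R): not NE [P1→A gives 10>8]
(B,S): not NE [P2→R gives 9>3]

NE set: (A,R), (B,Q)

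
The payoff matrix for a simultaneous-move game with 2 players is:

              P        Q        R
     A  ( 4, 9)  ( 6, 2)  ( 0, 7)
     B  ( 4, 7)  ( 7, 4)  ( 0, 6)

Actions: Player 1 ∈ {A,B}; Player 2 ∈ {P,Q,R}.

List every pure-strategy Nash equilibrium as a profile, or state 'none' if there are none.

(A,P): NE
(A,Q): not NE [P1→B gives 7>6; P2→P gives 9>2]
(A,R): not NE [P2→P gives 9>7]
(B,P): NE
(B,Q): not NE [P2→P gives 7>4]
(B,R): not NE [P2→P gives 7>6]

PSNE = {(A,P), (B,P)}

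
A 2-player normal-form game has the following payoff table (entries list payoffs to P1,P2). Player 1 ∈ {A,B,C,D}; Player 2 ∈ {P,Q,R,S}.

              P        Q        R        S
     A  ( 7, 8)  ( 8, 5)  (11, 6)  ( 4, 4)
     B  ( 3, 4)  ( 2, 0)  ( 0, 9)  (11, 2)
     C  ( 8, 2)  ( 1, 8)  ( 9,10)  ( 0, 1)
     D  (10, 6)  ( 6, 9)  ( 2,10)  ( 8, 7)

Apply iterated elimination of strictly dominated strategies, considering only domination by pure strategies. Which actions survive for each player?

Remaining: P1:{A,C,D} P2:{P,R}

P2 drop Q (R beats it: A:6>5 B:9>0 C:10>8 D:10>9)
P2 drop S (R beats it: A:6>4 B:9>2 C:10>1 D:10>7)
P1 drop B (A beats it: P:7>3 R:11>0)
P1→{A,C,D} P2→{P,R}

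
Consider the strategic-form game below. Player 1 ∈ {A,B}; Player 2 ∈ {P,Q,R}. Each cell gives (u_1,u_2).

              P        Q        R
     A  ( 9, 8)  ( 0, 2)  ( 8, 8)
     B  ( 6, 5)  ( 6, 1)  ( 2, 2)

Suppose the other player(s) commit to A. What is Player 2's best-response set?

u_2(P vs A) = 8
u_2(Q vs A) = 2
u_2(R vs A) = 8
max payoff 8 at {P,R}

P2 best: {P,R}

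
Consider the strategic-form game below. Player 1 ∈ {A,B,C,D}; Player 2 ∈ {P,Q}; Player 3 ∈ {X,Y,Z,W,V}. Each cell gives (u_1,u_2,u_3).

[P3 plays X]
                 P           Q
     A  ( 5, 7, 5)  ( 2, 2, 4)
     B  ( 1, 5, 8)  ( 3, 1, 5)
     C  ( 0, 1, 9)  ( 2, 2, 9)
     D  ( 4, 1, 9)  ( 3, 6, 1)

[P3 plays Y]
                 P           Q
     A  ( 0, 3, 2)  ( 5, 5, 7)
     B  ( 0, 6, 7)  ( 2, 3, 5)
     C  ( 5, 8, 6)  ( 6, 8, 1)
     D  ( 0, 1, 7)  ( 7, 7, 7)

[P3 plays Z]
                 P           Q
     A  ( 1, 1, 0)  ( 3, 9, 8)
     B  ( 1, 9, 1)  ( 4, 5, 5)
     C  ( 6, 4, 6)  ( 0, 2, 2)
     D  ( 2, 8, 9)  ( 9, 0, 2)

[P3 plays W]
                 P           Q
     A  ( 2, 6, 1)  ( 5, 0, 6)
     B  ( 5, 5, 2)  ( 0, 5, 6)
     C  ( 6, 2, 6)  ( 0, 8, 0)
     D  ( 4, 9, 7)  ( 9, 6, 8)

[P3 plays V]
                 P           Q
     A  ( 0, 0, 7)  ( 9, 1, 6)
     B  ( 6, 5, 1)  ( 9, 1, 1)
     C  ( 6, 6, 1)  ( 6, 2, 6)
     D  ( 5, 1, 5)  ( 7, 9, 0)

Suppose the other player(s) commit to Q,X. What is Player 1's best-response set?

P1 best: {B,D}

u_1(A vs Q,X) = 2
u_1(B vs Q,X) = 3
u_1(C vs Q,X) = 2
u_1(D vs Q,X) = 3
max payoff 3 at {B,D}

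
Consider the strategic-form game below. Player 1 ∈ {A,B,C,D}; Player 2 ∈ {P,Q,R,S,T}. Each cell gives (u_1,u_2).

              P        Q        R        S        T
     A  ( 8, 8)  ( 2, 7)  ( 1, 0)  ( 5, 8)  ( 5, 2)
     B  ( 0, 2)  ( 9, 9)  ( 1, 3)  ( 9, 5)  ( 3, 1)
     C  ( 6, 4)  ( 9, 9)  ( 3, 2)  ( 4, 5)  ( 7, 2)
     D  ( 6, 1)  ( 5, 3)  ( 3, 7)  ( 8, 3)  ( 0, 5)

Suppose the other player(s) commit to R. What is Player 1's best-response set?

argmax u_1 = {C,D}

u_1(A vs R) = 1
u_1(B vs R) = 1
u_1(C vs R) = 3
u_1(D vs R) = 3
max payoff 3 at {C,D}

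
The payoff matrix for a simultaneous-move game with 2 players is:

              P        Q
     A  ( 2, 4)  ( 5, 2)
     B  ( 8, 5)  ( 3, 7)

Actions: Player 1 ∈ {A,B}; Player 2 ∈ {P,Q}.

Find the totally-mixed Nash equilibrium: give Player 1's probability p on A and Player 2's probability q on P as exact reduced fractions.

P1 indiff ⇒ q·2+(1-q)·5 = q·8+(1-q)·3 ⇒ q(-6) = (1-q)(-2) ⇒ q = 1/4
P2 indiff ⇒ p·4+(1-p)·5 = p·2+(1-p)·7 ⇒ p(2) = (1-p)(2) ⇒ p = 1/2

(p,q) = (1/2, 1/4)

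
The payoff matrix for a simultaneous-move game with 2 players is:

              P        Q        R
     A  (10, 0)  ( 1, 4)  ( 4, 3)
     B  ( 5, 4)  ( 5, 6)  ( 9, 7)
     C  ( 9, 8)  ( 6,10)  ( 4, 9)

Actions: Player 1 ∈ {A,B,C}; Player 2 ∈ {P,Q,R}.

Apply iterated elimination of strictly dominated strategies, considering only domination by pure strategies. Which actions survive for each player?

P2 drop P (Q beats it: A:4>0 B:6>4 C:10>8)
P1 drop A (B beats it: Q:5>1 R:9>4)
P1→{B,C} P2→{Q,R}

Survivors P1:{B,C} P2:{Q,R}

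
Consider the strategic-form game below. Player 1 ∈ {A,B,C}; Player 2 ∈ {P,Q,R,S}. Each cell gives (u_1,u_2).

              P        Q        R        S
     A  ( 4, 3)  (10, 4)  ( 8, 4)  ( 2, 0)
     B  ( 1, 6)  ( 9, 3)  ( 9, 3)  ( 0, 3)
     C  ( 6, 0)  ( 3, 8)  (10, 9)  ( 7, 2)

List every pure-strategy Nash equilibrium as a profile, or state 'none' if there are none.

PSNE = {(A,Q), (C,R)}

(A,P): not NE [P1→C gives 6>4; P2→R gives 4>3]
(A,Q): NE
(A,R): not NE [P1→C gives 10>8]
(A,S): not NE [P1→C gives 7>2; P2→R gives 4>0]
(B,P): not NE [P1→C gives 6>1]
(B,Q): not NE [P1→A gives 10>9; P2→P gives 6>3]
(B,R): not NE [P1→C gives 10>9; P2→P gives 6>3]
(B,S): not NE [P1→C gives 7>0; P2→P gives 6>3]
(C,P): not NE [P2→R gives 9>0]
(C,Q): not NE [P1→A gives 10>3; P2→R gives 9>8]
(C,R): NE
(C,S): not NE [P2→R gives 9>2]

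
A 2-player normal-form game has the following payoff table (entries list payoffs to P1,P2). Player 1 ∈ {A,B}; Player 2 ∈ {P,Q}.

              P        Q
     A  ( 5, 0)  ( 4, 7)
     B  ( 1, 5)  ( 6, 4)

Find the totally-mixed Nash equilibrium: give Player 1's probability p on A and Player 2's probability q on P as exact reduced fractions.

P1 indiff ⇒ q·5+(1-q)·4 = q·1+(1-q)·6 ⇒ q(4) = (1-q)(2) ⇒ q = 1/3
P2 indiff ⇒ p·0+(1-p)·5 = p·7+(1-p)·4 ⇒ p(-7) = (1-p)(-1) ⇒ p = 1/8

p=1/8, q=1/3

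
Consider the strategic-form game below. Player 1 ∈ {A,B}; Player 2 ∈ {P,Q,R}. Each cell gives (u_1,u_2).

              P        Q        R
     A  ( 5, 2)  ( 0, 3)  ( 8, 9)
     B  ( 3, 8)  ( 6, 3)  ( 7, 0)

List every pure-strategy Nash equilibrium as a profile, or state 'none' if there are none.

(A,P): not NE [P2→R gives 9>2]
(A,Q): not NE [P1→B gives 6>0; P2→R gives 9>3]
(A,R): NE
(B,P): not NE [P1→A gives 5>3]
(B,Q): not NE [P2→P gives 8>3]
(B,R): not NE [P1→A gives 8>7; P2→P gives 8>0]

Nash profiles: (A,R)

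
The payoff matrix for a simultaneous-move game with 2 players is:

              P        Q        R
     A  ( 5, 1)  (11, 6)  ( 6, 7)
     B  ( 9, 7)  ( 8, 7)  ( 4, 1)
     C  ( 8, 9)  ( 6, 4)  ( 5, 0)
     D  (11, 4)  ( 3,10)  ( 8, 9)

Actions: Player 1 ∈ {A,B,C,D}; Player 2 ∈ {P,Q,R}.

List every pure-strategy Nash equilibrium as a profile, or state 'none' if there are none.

PSNE: ∅

(A,P): not NE [P1→D gives 11>5; P2→R gives 7>1]
(A,Q): not NE [P2→R gives 7>6]
(A,R): not NE [P1→D gives 8>6]
(B,P): not NE [P1→D gives 11>9]
(B,Q): not NE [P1→A gives 11>8]
(B,R): not NE [P1→D gives 8>4; P2→Q gives 7>1]
(C,P): not NE [P1→D gives 11>8]
(C,Q): not NE [P1→A gives 11>6; P2→P gives 9>4]
(C,R): not NE [P1→D gives 8>5; P2→P gives 9>0]
(D,P): not NE [P2→Q gives 10>4]
(D,Q): not NE [P1→A gives 11>3]
(D,R): not NE [P2→Q gives 10>9]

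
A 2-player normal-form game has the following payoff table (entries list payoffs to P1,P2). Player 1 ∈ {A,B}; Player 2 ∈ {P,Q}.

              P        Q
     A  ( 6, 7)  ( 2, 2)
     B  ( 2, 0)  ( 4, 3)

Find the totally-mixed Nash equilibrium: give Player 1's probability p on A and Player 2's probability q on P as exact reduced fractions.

p=3/8, q=1/3

P1 indiff ⇒ q·6+(1-q)·2 = q·2+(1-q)·4 ⇒ q(4) = (1-q)(2) ⇒ q = 1/3
P2 indiff ⇒ p·7+(1-p)·0 = p·2+(1-p)·3 ⇒ p(5) = (1-p)(3) ⇒ p = 3/8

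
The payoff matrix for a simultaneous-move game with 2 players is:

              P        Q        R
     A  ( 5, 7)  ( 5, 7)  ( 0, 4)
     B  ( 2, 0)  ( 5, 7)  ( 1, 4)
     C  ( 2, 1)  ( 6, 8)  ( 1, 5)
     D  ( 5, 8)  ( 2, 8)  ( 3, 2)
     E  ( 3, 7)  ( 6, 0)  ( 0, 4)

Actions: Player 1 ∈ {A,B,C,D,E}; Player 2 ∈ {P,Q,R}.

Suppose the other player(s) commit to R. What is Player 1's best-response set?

BR_1 = {D}

u_1(A vs R) = 0
u_1(B vs R) = 1
u_1(C vs R) = 1
u_1(D vs R) = 3
u_1(E vs R) = 0
max payoff 3 at {D}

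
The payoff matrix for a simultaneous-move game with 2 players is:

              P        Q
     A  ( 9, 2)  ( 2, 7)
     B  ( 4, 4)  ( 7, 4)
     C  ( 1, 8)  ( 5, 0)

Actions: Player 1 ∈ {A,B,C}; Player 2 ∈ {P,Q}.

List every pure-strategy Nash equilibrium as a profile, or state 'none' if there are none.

(A,P): not NE [P2→Q gives 7>2]
(A,Q): not NE [P1→B gives 7>2]
(B,P): not NE [P1→A gives 9>4]
(B,Q): NE
(C,P): not NE [P1→A gives 9>1]
(C,Q): not NE [P1→B gives 7>5; P2→P gives 8>0]

NE set: (B,Q)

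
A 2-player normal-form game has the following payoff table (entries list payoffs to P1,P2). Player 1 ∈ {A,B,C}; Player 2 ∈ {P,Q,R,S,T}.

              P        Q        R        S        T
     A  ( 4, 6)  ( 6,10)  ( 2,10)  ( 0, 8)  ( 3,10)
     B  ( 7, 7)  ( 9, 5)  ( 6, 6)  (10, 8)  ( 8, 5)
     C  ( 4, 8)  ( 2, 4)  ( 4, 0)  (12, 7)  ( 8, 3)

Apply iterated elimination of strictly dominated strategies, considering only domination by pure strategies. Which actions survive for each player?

P1 drop A (B beats it: P:7>4 Q:9>6 R:6>2 S:10>0 T:8>3)
P2 drop Q (P beats it: B:7>5 C:8>4)
P2 drop R (P beats it: B:7>6 C:8>0)
P2 drop T (P beats it: B:7>5 C:8>3)
P1→{B,C} P2→{P,S}

Survivors P1:{B,C} P2:{P,S}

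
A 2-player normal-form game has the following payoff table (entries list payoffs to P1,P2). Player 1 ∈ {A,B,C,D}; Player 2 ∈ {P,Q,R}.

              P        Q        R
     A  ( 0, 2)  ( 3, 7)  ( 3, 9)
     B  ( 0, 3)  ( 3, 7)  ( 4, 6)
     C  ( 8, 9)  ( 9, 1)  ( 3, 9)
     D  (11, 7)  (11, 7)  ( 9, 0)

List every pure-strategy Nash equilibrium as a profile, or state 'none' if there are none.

(A,P): not NE [P1→D gives 11>0; P2→R gives 9>2]
(A,Q): not NE [P1→D gives 11>3; P2→R gives 9>7]
(A,R): not NE [P1→D gives 9>3]
(B,P): not NE [P1→D gives 11>0; P2→Q gives 7>3]
(B,Q): not NE [P1→D gives 11>3]
(B,R): not NE [P1→D gives 9>4; P2→Q gives 7>6]
(C,P): not NE [P1→D gives 11>8]
(C,Q): not NE [P1→D gives 11>9; P2→R gives 9>1]
(C,R): not NE [P1→D gives 9>3]
(D,P): NE
(D,Q): NE
(D,R): not NE [P2→Q gives 7>0]

Nash profiles: (D,P), (D,Q)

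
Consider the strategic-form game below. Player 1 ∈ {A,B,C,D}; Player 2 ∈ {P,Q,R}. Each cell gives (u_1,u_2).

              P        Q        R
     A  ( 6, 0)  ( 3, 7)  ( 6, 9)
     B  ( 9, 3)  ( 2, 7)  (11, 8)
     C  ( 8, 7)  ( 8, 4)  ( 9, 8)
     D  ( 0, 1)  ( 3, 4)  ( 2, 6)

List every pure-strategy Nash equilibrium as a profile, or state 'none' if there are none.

Nash profiles: (B,R)

(A,P): not NE [P1→B gives 9>6; P2→R gives 9>0]
(A,Q): not NE [P1→C gives 8>3; P2→R gives 9>7]
(A,R): not NE [P1→B gives 11>6]
(B,P): not NE [P2→R gives 8>3]
(B,Q): not NE [P1→C gives 8>2; P2→R gives 8>7]
(B,R): NE
(C,P): not NE [P1→B gives 9>8; P2→R gives 8>7]
(C,Q): not NE [P2→R gives 8>4]
(C,R): not NE [P1→B gives 11>9]
(D,P): not NE [P1→B gives 9>0; P2→R gives 6>1]
(D,Q): not NE [P1→C gives 8>3; P2→R gives 6>4]
(D,R): not NE [P1→B gives 11>2]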